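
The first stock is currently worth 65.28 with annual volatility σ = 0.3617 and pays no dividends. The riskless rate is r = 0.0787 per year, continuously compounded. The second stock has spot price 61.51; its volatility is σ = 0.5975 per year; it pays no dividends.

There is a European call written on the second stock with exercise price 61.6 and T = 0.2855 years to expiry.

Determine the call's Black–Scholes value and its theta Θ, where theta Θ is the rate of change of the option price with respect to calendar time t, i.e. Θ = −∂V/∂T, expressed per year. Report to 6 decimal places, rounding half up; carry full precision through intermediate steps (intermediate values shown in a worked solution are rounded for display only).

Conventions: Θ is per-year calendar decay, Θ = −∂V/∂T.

price = 8.375898
Θ = -15.568909

σ√T = 0.5975·√0.2855 = 0.319257
d₁ = (ln(S/K) + (r+σ²/2)T) / (σ√T) = (ln(61.51/61.6) + (0.0787+0.5975²/2)·0.2855) / 0.319257 = (-0.001462 + 0.073431) / 0.319257 = 0.225427
d₂ = d₁ − σ√T = 0.225427 − 0.319257 = -0.093830
e^{−rT} = 0.977782
N(d₁) = 0.589177,  N(d₂) = 0.462622
Call price V = S·N(d₁) − K·e^{−rT}·N(d₂) = 36.240254 − 27.864356 = 8.375898
φ(d₁) = (1/√(2π))·e^{−d₁²/2} = 0.388933
Θ = −S·φ(d₁)·σ/(2√T) − r·K·e^{−rT}·N(d₂) = −13.375985 − 2.192925 = -15.568909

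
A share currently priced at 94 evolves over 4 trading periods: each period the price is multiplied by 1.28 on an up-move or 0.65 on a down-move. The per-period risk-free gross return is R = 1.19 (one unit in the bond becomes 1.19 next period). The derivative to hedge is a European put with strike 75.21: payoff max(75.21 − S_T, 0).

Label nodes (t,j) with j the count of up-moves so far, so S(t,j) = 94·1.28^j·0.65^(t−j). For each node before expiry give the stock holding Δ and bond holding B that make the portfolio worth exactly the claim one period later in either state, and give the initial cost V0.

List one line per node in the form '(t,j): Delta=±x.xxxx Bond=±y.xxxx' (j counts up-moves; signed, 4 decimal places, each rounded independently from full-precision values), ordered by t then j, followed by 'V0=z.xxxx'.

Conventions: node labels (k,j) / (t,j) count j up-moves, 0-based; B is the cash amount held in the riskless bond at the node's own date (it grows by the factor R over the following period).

Since d<R<u, set p* = (R−d)/(u−d) = 0.8571; price each node as the discounted p*-expectation of its children.
Terminal payoffs: V(4,0)=58.4304, V(4,1)=42.1671, V(4,2)=10.1409, V(4,3)=0.0000, V(4,4)=0.0000
Node (3,0) S=25.8148: V=(p*·42.1671+(1−p*)·58.4304)/1.19=37.3869; Δ=(42.1671−58.4304)/(33.0429−16.7796)=-1.0000; B=V−Δ·S=63.2017
Node (3,1) S=50.8352: V=(p*·10.1409+(1−p*)·42.1671)/1.19=12.3665; Δ=(10.1409−42.1671)/(65.0691−33.0429)=-1.0000; B=V−Δ·S=63.2017
Node (3,2) S=100.1062: V=(p*·0.0000+(1−p*)·10.1409)/1.19=1.2174; Δ=(0.0000−10.1409)/(128.1360−65.0691)=-0.1608; B=V−Δ·S=17.3141
Node (3,3) S=197.1323: V=(p*·0.0000+(1−p*)·0.0000)/1.19=0.0000; Δ=(0.0000−0.0000)/(252.3293−128.1360)=0.0000; B=V−Δ·S=0.0000
Node (2,0) S=39.7150: V=(p*·12.3665+(1−p*)·37.3869)/1.19=13.3957; Δ=(12.3665−37.3869)/(50.8352−25.8148)=-1.0000; B=V−Δ·S=53.1107
Node (2,1) S=78.2080: V=(p*·1.2174+(1−p*)·12.3665)/1.19=2.3615; Δ=(1.2174−12.3665)/(100.1062−50.8352)=-0.2263; B=V−Δ·S=20.0584
Node (2,2) S=154.0096: V=(p*·0.0000+(1−p*)·1.2174)/1.19=0.1461; Δ=(0.0000−1.2174)/(197.1323−100.1062)=-0.0125; B=V−Δ·S=2.0785
Node (1,0) S=61.1000: V=(p*·2.3615+(1−p*)·13.3957)/1.19=3.3090; Δ=(2.3615−13.3957)/(78.2080−39.7150)=-0.2867; B=V−Δ·S=20.8237
Node (1,1) S=120.3200: V=(p*·0.1461+(1−p*)·2.3615)/1.19=0.3888; Δ=(0.1461−2.3615)/(154.0096−78.2080)=-0.0292; B=V−Δ·S=3.9051
Node (0,0) S=94.0000: V=(p*·0.3888+(1−p*)·3.3090)/1.19=0.6773; Δ=(0.3888−3.3090)/(120.3200−61.1000)=-0.0493; B=V−Δ·S=5.3126
Sanity check at the root: Δ(0,0)·S0 + B(0,0) reproduces V0 = 0.6773.

(0,0): Delta=-0.0493 Bond=5.3126
(1,0): Delta=-0.2867 Bond=20.8237
(1,1): Delta=-0.0292 Bond=3.9051
(2,0): Delta=-1.0000 Bond=53.1107
(2,1): Delta=-0.2263 Bond=20.0584
(2,2): Delta=-0.0125 Bond=2.0785
(3,0): Delta=-1.0000 Bond=63.2017
(3,1): Delta=-1.0000 Bond=63.2017
(3,2): Delta=-0.1608 Bond=17.3141
(3,3): Delta=0.0000 Bond=0.0000
V0=0.6773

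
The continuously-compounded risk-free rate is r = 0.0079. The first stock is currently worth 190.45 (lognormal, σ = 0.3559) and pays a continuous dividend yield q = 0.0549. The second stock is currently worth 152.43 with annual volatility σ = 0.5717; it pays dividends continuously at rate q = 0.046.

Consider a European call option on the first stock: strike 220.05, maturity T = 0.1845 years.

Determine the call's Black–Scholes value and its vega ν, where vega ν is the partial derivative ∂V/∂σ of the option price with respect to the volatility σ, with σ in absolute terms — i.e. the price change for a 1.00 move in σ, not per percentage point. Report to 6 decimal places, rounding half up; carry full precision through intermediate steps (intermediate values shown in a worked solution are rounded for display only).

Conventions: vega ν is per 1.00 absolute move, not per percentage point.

σ√T = 0.3559·√0.1845 = 0.152871
d₁ = (ln(S/K) + (r−q+σ²/2)T) / (σ√T) = (ln(190.45/220.05) + (0.0079−0.0549+0.3559²/2)·0.1845) / 0.152871 = (-0.144465 + 0.003013) / 0.152871 = -0.925299
d₂ = d₁ − σ√T = -0.925299 − 0.152871 = -1.078171
e^{−rT} = 0.998544
e^{−qT} = 0.989922
N(d₁) = 0.177405,  N(d₂) = 0.140479
Call price V = S·e^{−qT}·N(d₁) − K·e^{−rT}·N(d₂) = 33.446306 − 30.867338 = 2.578969
φ(d₁) = (1/√(2π))·e^{−d₁²/2} = 0.260012
ν = S·e^{−qT}·φ(d₁)·√T = 21.055880

price = 2.578969
ν = 21.055880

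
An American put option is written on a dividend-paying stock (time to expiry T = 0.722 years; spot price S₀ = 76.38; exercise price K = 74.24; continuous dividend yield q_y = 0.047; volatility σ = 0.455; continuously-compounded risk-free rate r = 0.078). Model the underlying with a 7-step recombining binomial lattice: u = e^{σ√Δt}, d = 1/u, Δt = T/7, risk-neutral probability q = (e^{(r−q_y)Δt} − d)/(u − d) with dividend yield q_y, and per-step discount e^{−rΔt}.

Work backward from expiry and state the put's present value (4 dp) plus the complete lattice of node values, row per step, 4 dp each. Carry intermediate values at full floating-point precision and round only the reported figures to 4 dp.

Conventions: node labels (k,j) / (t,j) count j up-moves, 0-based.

price = 9.8987
tree:
9.8987
13.9426 5.5877
19.0388 8.5349 2.4183
25.0721 12.6799 4.0888 0.6090
31.6673 18.1935 6.7884 1.1681 0.0000
37.4552 24.9688 10.9983 2.2407 0.0000 0.0000
42.4562 31.6673 17.2163 4.2979 0.0000 0.0000 0.0000
46.7772 37.4552 24.9688 8.2440 0.0000 0.0000 0.0000 0.0000

Δt=0.10314  u=1.15734  d=0.86405  q=0.47445  discount=0.99199
step 7 (expiry): payoffs max(K−S,0) = 46.7772 37.4552 24.9688 8.2440 0.0000 0.0000 0.0000 0.0000
k=6: (k=6,j=0): S=31.7838, K−S=42.4562, hold=42.0150 ⇒ V=42.4562 exercise | (k=6,j=1): S=42.5727, K−S=31.6673, hold=31.2783 ⇒ V=31.6673 exercise | (k=6,j=2): S=57.0237, K−S=17.2163, hold=16.8972 ⇒ V=17.2163 exercise | (k=6,j=3): S=76.3800, K−S=0.0000, hold=4.2979 ⇒ V=4.2979 continue | (k=6,j=4): S=102.3067, K−S=0.0000, hold=0.0000 ⇒ V=0.0000 continue | (k=6,j=5): S=137.0341, K−S=0.0000, hold=0.0000 ⇒ V=0.0000 continue | (k=6,j=6): S=183.5494, K−S=0.0000, hold=0.0000 ⇒ V=0.0000 continue
k=5: (k=5,j=0): S=36.7848, K−S=37.4552, hold=37.0382 ⇒ V=37.4552 exercise | (k=5,j=1): S=49.2712, K−S=24.9688, hold=24.6122 ⇒ V=24.9688 exercise | (k=5,j=2): S=65.9960, K−S=8.2440, hold=10.9983 ⇒ V=10.9983 continue | (k=5,j=3): S=88.3979, K−S=0.0000, hold=2.2407 ⇒ V=2.2407 continue | (k=5,j=4): S=118.4040, K−S=0.0000, hold=0.0000 ⇒ V=0.0000 continue | (k=5,j=5): S=158.5955, K−S=0.0000, hold=0.0000 ⇒ V=0.0000 continue
k=4: (k=4,j=0): S=42.5727, K−S=31.6673, hold=31.2783 ⇒ V=31.6673 exercise | (k=4,j=1): S=57.0237, K−S=17.2163, hold=18.1935 ⇒ V=18.1935 continue | (k=4,j=2): S=76.3800, K−S=0.0000, hold=6.7884 ⇒ V=6.7884 continue | (k=4,j=3): S=102.3067, K−S=0.0000, hold=1.1681 ⇒ V=1.1681 continue | (k=4,j=4): S=137.0341, K−S=0.0000, hold=0.0000 ⇒ V=0.0000 continue
k=3: (k=3,j=0): S=49.2712, K−S=24.9688, hold=25.0721 ⇒ V=25.0721 continue | (k=3,j=1): S=65.9960, K−S=8.2440, hold=12.6799 ⇒ V=12.6799 continue | (k=3,j=2): S=88.3979, K−S=0.0000, hold=4.0888 ⇒ V=4.0888 continue | (k=3,j=3): S=118.4040, K−S=0.0000, hold=0.6090 ⇒ V=0.6090 continue
k=2: (k=2,j=0): S=57.0237, K−S=17.2163, hold=19.0388 ⇒ V=19.0388 continue | (k=2,j=1): S=76.3800, K−S=0.0000, hold=8.5349 ⇒ V=8.5349 continue | (k=2,j=2): S=102.3067, K−S=0.0000, hold=2.4183 ⇒ V=2.4183 continue
k=1: (k=1,j=0): S=65.9960, K−S=8.2440, hold=13.9426 ⇒ V=13.9426 continue | (k=1,j=1): S=88.3979, K−S=0.0000, hold=5.5877 ⇒ V=5.5877 continue
k=0: (k=0,j=0): S=76.3800, K−S=0.0000, hold=9.8987 ⇒ V=9.8987 continue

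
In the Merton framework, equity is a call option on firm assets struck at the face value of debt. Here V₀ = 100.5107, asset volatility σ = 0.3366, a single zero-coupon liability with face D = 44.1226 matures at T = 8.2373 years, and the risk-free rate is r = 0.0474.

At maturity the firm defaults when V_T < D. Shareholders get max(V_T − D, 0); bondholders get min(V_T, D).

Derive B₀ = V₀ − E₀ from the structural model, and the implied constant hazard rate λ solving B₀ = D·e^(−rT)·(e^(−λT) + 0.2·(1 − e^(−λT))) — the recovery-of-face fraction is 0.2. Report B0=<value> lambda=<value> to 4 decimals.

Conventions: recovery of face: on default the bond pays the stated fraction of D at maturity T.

Equity is a call on the firm's assets struck at D = 44.1226:
d₁ = [ln(V₀/D) + (r + σ²/2)T] / (σ√T)
   = [ln(100.5107/44.1226) + (0.0474 + 0.5·0.3366²)·8.2373] / (0.3366·√8.2373)
   = [0.823292 + 0.857089] / 0.966065 = 1.739407
d₂ = d₁ − σ√T = 1.739407 − 0.966065 = 0.773342
N(d₁) = 0.959018,  N(d₂) = 0.780340,  e^(−rT) = 0.676754
E₀ = V₀·N(d₁) − D·e^(−rT)·N(d₂)
   = 100.5107·0.959018 − 44.1226·0.676754·0.780340 = 73.090562
B₀ = V₀ − E₀ = 100.5107 − 73.090562 = 27.420138
e^(−λT) = (B₀·e^(rT)/D − 0.2)/(1 − 0.2) = (27.4201·1.477643/44.1226 − 0.2)/0.8 = 0.89785590
λ = −ln(0.89785590)/8.2373 = 0.013080

B0=27.4201 lambda=0.0131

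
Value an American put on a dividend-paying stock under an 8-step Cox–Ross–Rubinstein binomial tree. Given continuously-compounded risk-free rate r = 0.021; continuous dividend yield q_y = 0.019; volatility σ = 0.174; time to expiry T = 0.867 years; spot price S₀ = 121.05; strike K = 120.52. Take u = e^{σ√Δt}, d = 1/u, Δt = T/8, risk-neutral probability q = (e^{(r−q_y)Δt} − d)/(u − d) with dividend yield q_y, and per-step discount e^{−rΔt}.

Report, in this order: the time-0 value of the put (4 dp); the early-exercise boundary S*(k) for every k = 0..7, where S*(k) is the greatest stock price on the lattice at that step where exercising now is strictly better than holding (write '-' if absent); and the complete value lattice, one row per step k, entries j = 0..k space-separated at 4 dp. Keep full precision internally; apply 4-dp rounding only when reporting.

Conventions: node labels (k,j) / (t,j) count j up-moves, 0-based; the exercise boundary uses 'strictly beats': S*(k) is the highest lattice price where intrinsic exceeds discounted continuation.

params: Δt=0.10837 u=1.05895 d=0.94433 q=0.48757 e^(-rΔt)=0.99773
t_8 payoffs: 43.9694 34.6774 24.2576 12.5729 0.0000 0.0000 0.0000 0.0000 0.0000
t_7: node(7,0) S=81.0636 payoff=39.4564 vs cont=39.3492 → 39.4564 [stop]  node(7,1) S=90.9033 payoff=29.6167 vs cont=29.5297 → 29.6167 [stop]  node(7,2) S=101.9375 payoff=18.5825 vs cont=18.5183 → 18.5825 [stop]  node(7,3) S=114.3109 payoff=6.2091 vs cont=6.4281 → 6.4281 [wait]  node(7,4) S=128.1864 payoff=0.0000 vs cont=0.0000 → 0.0000 [wait]  node(7,5) S=143.7460 payoff=0.0000 vs cont=0.0000 → 0.0000 [wait]  node(7,6) S=161.1944 payoff=0.0000 vs cont=0.0000 → 0.0000 [wait]  node(7,7) S=180.7606 payoff=0.0000 vs cont=0.0000 → 0.0000 [wait]  ⇒ S*(7)=101.9375
t_6: node(6,0) S=85.8426 payoff=34.6774 vs cont=34.5800 → 34.6774 [stop]  node(6,1) S=96.2624 payoff=24.2576 vs cont=24.1816 → 24.2576 [stop]  node(6,2) S=107.9471 payoff=12.5729 vs cont=12.6276 → 12.6276 [wait]  node(6,3) S=121.0500 payoff=0.0000 vs cont=3.2864 → 3.2864 [wait]  node(6,4) S=135.7434 payoff=0.0000 vs cont=0.0000 → 0.0000 [wait]  node(6,5) S=152.2204 payoff=0.0000 vs cont=0.0000 → 0.0000 [wait]  node(6,6) S=170.6974 payoff=0.0000 vs cont=0.0000 → 0.0000 [wait]  ⇒ S*(6)=96.2624
t_5: node(5,0) S=90.9033 payoff=29.6167 vs cont=29.5297 → 29.6167 [stop]  node(5,1) S=101.9375 payoff=18.5825 vs cont=18.5448 → 18.5825 [stop]  node(5,2) S=114.3109 payoff=6.2091 vs cont=8.0547 → 8.0547 [wait]  node(5,3) S=128.1864 payoff=0.0000 vs cont=1.6802 → 1.6802 [wait]  node(5,4) S=143.7460 payoff=0.0000 vs cont=0.0000 → 0.0000 [wait]  node(5,5) S=161.1944 payoff=0.0000 vs cont=0.0000 → 0.0000 [wait]  ⇒ S*(5)=101.9375
t_4: node(4,0) S=96.2624 payoff=24.2576 vs cont=24.1816 → 24.2576 [stop]  node(4,1) S=107.9471 payoff=12.5729 vs cont=13.4189 → 13.4189 [wait]  node(4,2) S=121.0500 payoff=0.0000 vs cont=4.9354 → 4.9354 [wait]  node(4,3) S=135.7434 payoff=0.0000 vs cont=0.8590 → 0.8590 [wait]  node(4,4) S=152.2204 payoff=0.0000 vs cont=0.0000 → 0.0000 [wait]  ⇒ S*(4)=96.2624
t_3: node(3,0) S=101.9375 payoff=18.5825 vs cont=18.9298 → 18.9298 [wait]  node(3,1) S=114.3109 payoff=6.2091 vs cont=9.2614 → 9.2614 [wait]  node(3,2) S=128.1864 payoff=0.0000 vs cont=2.9412 → 2.9412 [wait]  node(3,3) S=143.7460 payoff=0.0000 vs cont=0.4392 → 0.4392 [wait]  ⇒ S*(3)=-
t_2: node(2,0) S=107.9471 payoff=12.5729 vs cont=14.1834 → 14.1834 [wait]  node(2,1) S=121.0500 payoff=0.0000 vs cont=6.1658 → 6.1658 [wait]  node(2,2) S=135.7434 payoff=0.0000 vs cont=1.7174 → 1.7174 [wait]  ⇒ S*(2)=-
t_1: node(1,0) S=114.3109 payoff=6.2091 vs cont=10.2509 → 10.2509 [wait]  node(1,1) S=128.1864 payoff=0.0000 vs cont=3.9878 → 3.9878 [wait]  ⇒ S*(1)=-
t_0: node(0,0) S=121.0500 payoff=0.0000 vs cont=7.1808 → 7.1808 [wait]  ⇒ S*(0)=-

price = 7.1808
boundary = - - - - 96.2624 101.9375 96.2624 101.9375
tree:
7.1808
10.2509 3.9878
14.1834 6.1658 1.7174
18.9298 9.2614 2.9412 0.4392
24.2576 13.4189 4.9354 0.8590 0.0000
29.6167 18.5825 8.0547 1.6802 0.0000 0.0000
34.6774 24.2576 12.6276 3.2864 0.0000 0.0000 0.0000
39.4564 29.6167 18.5825 6.4281 0.0000 0.0000 0.0000 0.0000
43.9694 34.6774 24.2576 12.5729 0.0000 0.0000 0.0000 0.0000 0.0000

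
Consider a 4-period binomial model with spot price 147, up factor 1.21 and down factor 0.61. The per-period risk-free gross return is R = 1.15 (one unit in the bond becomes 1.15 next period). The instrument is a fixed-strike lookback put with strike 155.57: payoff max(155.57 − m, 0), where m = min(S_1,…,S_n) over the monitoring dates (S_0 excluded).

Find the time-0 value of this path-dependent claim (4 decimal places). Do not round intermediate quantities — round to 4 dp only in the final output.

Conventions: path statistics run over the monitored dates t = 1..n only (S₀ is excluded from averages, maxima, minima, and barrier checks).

No-arbitrage gives p* = (R−d)/(u−d) = 0.9000: enumerate every path, weight its payoff by its p*-probability, and discount by R^4.
Enumerate all 2^4 = 16 price paths (U = up ×1.21, D = down ×0.61); each path with k up-moves has probability p*^k·(1−p*)^(4−k).
DDDD: m=20.3534, payoff=135.2166, prob=0.000100
UDDD: m=40.3731, payoff=115.1969, prob=0.000900
DUDD: m=40.3731, payoff=115.1969, prob=0.000900
UUDD: m=80.0844, payoff=75.4856, prob=0.008100
DDUD: m=40.3731, payoff=115.1969, prob=0.000900
UDUD: m=80.0844, payoff=75.4856, prob=0.008100
DUUD: m=80.0844, payoff=75.4856, prob=0.008100
UUUD: m=158.8559, payoff=0.0000, prob=0.072900
DDDU: m=33.3662, payoff=122.2038, prob=0.000900
UDDU: m=66.1854, payoff=89.3846, prob=0.008100
DUDU: m=66.1854, payoff=89.3846, prob=0.008100
UUDU: m=131.2858, payoff=24.2842, prob=0.072900
DDUU: m=54.6987, payoff=100.8713, prob=0.008100
UDUU: m=108.5007, payoff=47.0693, prob=0.072900
DUUU: m=89.6700, payoff=65.9000, prob=0.072900
UUUU: m=177.8700, payoff=0.0000, prob=0.656100
Price = Σ prob·payoff / R^4 = 14.539702 / 1.749006 = 8.3131

price = 8.3131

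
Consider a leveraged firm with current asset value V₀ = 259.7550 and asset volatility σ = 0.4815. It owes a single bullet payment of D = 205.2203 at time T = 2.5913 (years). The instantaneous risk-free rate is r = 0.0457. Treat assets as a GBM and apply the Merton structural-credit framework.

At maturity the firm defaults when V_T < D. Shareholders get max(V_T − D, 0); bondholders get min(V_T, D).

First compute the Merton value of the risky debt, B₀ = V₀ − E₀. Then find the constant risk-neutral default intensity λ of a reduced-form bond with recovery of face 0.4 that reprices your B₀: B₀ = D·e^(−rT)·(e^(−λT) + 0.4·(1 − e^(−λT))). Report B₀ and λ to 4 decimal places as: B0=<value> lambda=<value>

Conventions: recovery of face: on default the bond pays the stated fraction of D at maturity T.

Work the structural quantities from V₀ = 259.7550 against face 205.2203:
d₁ = [ln(V₀/D) + (r + σ²/2)T] / (σ√T)
   = [ln(259.7550/205.2203) + (0.0457 + 0.5·0.4815²)·2.5913] / (0.4815·√2.5913)
   = [0.235655 + 0.418809] / 0.775095 = 0.844365
d₂ = d₁ − σ√T = 0.844365 − 0.775095 = 0.069270
N(d₁) = 0.800767,  N(d₂) = 0.527613,  e^(−rT) = 0.888321
E₀ = V₀·N(d₁) − D·e^(−rT)·N(d₂)
   = 259.7550·0.800767 − 205.2203·0.888321·0.527613 = 111.818777
B₀ = V₀ − E₀ = 259.7550 − 111.818777 = 147.936223
e^(−λT) = (B₀·e^(rT)/D − 0.4)/(1 − 0.4) = (147.9362·1.125720/205.2203 − 0.4)/0.6 = 0.68582030
λ = −ln(0.68582030)/2.5913 = 0.145541

B0=147.9362 lambda=0.1455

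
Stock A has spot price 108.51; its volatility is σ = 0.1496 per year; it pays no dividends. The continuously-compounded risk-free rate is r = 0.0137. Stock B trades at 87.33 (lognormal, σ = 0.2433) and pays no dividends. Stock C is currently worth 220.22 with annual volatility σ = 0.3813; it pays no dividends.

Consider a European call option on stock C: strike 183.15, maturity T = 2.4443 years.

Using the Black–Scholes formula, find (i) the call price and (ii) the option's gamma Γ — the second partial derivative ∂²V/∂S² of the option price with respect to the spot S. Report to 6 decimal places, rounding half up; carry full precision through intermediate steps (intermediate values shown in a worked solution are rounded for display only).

price = 71.077405
Γ = 0.002439

σ√T = 0.3813·√2.4443 = 0.596134
d₁ = (ln(S/K) + (r+σ²/2)T) / (σ√T) = (ln(220.22/183.15) + (0.0137+0.3813²/2)·2.4443) / 0.596134 = (0.184322 + 0.211175) / 0.596134 = 0.663435
d₂ = d₁ − σ√T = 0.663435 − 0.596134 = 0.067301
e^{−rT} = 0.967068
N(d₁) = 0.746474,  N(d₂) = 0.526829
Call price V = S·N(d₁) − K·e^{−rT}·N(d₂) = 164.388524 − 93.311119 = 71.077405
φ(d₁) = (1/√(2π))·e^{−d₁²/2} = 0.320135
Γ = φ(d₁) / (S·σ·√T) = 0.002439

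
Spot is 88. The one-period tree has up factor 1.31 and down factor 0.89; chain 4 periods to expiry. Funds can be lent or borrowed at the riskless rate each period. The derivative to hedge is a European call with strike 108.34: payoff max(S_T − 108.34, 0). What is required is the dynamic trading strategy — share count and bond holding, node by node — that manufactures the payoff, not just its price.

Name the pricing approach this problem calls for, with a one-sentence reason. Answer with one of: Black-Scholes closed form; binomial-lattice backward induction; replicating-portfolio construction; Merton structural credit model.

Key observation: the task asks for the hedge itself — share and bond holdings at every node of the 4-period tree on spot 88 with factors 1.31/0.89 — which is exactly what the replicating-portfolio construction produces.

framework: replicating-portfolio construction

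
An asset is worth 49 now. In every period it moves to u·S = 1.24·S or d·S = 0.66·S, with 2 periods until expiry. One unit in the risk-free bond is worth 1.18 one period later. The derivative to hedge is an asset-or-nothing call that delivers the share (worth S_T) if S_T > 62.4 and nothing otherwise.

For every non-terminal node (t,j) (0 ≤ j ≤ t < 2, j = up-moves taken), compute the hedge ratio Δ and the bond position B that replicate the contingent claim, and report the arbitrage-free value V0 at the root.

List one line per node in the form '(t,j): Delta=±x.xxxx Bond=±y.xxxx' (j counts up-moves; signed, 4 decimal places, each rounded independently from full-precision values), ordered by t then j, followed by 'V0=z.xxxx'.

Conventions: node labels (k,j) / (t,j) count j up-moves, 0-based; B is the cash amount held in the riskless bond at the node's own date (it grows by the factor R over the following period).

(0,0): Delta=2.0142 Bond=-55.2035
(1,0): Delta=0.0000 Bond=0.0000
(1,1): Delta=2.1379 Bond=-72.6563
V0=43.4937

The replicating-portfolio and risk-neutral prices coincide; use p* = (1.18−0.66)/(1.24−0.66) = 0.8966 for the latter.
Terminal payoffs: V(2,0)=0.0000, V(2,1)=0.0000, V(2,2)=75.3424
(1,0): S=32.3400. Δ = (V_up−V_dn)/(S_up−S_dn) = (0.0000−0.0000)/(40.1016−21.3444) = 0.0000. V = [p*·0.0000 + (1−p*)·0.0000]/1.18 = 0.0000. B = V − Δ·S = 0.0000.
(1,1): S=60.7600. Δ = (V_up−V_dn)/(S_up−S_dn) = (75.3424−0.0000)/(75.3424−40.1016) = 2.1379. V = [p*·75.3424 + (1−p*)·0.0000]/1.18 = 57.2444. B = V − Δ·S = -72.6563.
(0,0): S=49.0000. Δ = (V_up−V_dn)/(S_up−S_dn) = (57.2444−0.0000)/(60.7600−32.3400) = 2.0142. V = [p*·57.2444 + (1−p*)·0.0000]/1.18 = 43.4937. B = V − Δ·S = -55.2035.
Sanity check at the root: Δ(0,0)·S0 + B(0,0) reproduces V0 = 43.4937.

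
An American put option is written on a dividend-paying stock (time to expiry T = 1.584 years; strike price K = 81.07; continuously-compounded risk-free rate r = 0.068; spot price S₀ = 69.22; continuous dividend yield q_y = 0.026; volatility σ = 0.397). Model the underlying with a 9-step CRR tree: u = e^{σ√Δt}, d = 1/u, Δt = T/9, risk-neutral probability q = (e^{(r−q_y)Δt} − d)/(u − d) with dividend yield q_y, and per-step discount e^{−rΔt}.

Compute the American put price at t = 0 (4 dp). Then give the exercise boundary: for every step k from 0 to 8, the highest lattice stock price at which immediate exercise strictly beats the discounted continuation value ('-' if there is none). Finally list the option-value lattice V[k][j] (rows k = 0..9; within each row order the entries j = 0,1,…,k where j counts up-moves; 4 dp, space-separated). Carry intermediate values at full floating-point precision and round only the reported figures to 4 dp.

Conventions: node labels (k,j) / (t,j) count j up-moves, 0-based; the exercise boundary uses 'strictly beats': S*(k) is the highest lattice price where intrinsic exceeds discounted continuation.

price = 18.2929
boundary = - - 49.6098 41.9986 49.6098 41.9986 49.6098 58.6003 69.2200
tree:
18.2929
24.3578 12.1974
31.4602 17.2930 6.9966
39.0714 23.7523 10.7463 3.1199
45.5148 31.4602 16.0180 5.3188 0.8219
50.9697 39.0714 22.9931 8.8821 1.6016 0.0000
55.5877 45.5148 31.4602 14.4194 3.1209 0.0000 0.0000
59.4972 50.9697 39.0714 22.4697 6.0813 0.0000 0.0000 0.0000
62.8069 55.5877 45.5148 31.4602 11.8500 0.0000 0.0000 0.0000 0.0000
65.6088 59.4972 50.9697 39.0714 22.4697 0.0000 0.0000 0.0000 0.0000 0.0000

Δt=0.17600  u=1.18122  d=0.84658  q=0.48063  discount=0.98810
step 9 (expiry): payoffs max(K−S,0) = 65.6088 59.4972 50.9697 39.0714 22.4697 0.0000 0.0000 0.0000 0.0000 0.0000
step 8: (k=8,j=0): S=18.2631, K−S=62.8069, hold=61.9258 ⇒ V=62.8069 exercise | (k=8,j=1): S=25.4823, K−S=55.5877, hold=54.7396 ⇒ V=55.5877 exercise | (k=8,j=2): S=35.5552, K−S=45.5148, hold=44.7127 ⇒ V=45.5148 exercise | (k=8,j=3): S=49.6098, K−S=31.4602, hold=30.7222 ⇒ V=31.4602 exercise | (k=8,j=4): S=69.2200, K−S=11.8500, hold=11.5313 ⇒ V=11.8500 exercise | (k=8,j=5): S=96.5819, K−S=0.0000, hold=0.0000 ⇒ V=0.0000 continue | (k=8,j=6): S=134.7597, K−S=0.0000, hold=0.0000 ⇒ V=0.0000 continue | (k=8,j=7): S=188.0288, K−S=0.0000, hold=0.0000 ⇒ V=0.0000 continue | (k=8,j=8): S=262.3545, K−S=0.0000, hold=0.0000 ⇒ V=0.0000 continue  boundary S*=69.2200
step 7: (k=7,j=0): S=21.5728, K−S=59.4972, hold=58.6312 ⇒ V=59.4972 exercise | (k=7,j=1): S=30.1003, K−S=50.9697, hold=50.1426 ⇒ V=50.9697 exercise | (k=7,j=2): S=41.9986, K−S=39.0714, hold=38.2986 ⇒ V=39.0714 exercise | (k=7,j=3): S=58.6003, K−S=22.4697, hold=21.7728 ⇒ V=22.4697 exercise | (k=7,j=4): S=81.7643, K−S=0.0000, hold=6.0813 ⇒ V=6.0813 continue | (k=7,j=5): S=114.0848, K−S=0.0000, hold=0.0000 ⇒ V=0.0000 continue | (k=7,j=6): S=159.1813, K−S=0.0000, hold=0.0000 ⇒ V=0.0000 continue | (k=7,j=7): S=222.1040, K−S=0.0000, hold=0.0000 ⇒ V=0.0000 continue  boundary S*=58.6003
step 6: (k=6,j=0): S=25.4823, K−S=55.5877, hold=54.7396 ⇒ V=55.5877 exercise | (k=6,j=1): S=35.5552, K−S=45.5148, hold=44.7127 ⇒ V=45.5148 exercise | (k=6,j=2): S=49.6098, K−S=31.4602, hold=30.7222 ⇒ V=31.4602 exercise | (k=6,j=3): S=69.2200, K−S=11.8500, hold=14.4194 ⇒ V=14.4194 continue | (k=6,j=4): S=96.5819, K−S=0.0000, hold=3.1209 ⇒ V=3.1209 continue | (k=6,j=5): S=134.7597, K−S=0.0000, hold=0.0000 ⇒ V=0.0000 continue | (k=6,j=6): S=188.0288, K−S=0.0000, hold=0.0000 ⇒ V=0.0000 continue  boundary S*=49.6098
step 5: (k=5,j=0): S=30.1003, K−S=50.9697, hold=50.1426 ⇒ V=50.9697 exercise | (k=5,j=1): S=41.9986, K−S=39.0714, hold=38.2986 ⇒ V=39.0714 exercise | (k=5,j=2): S=58.6003, K−S=22.4697, hold=22.9931 ⇒ V=22.9931 continue | (k=5,j=3): S=81.7643, K−S=0.0000, hold=8.8821 ⇒ V=8.8821 continue | (k=5,j=4): S=114.0848, K−S=0.0000, hold=1.6016 ⇒ V=1.6016 continue | (k=5,j=5): S=159.1813, K−S=0.0000, hold=0.0000 ⇒ V=0.0000 continue  boundary S*=41.9986
step 4: (k=4,j=0): S=35.5552, K−S=45.5148, hold=44.7127 ⇒ V=45.5148 exercise | (k=4,j=1): S=49.6098, K−S=31.4602, hold=30.9708 ⇒ V=31.4602 exercise | (k=4,j=2): S=69.2200, K−S=11.8500, hold=16.0180 ⇒ V=16.0180 continue | (k=4,j=3): S=96.5819, K−S=0.0000, hold=5.3188 ⇒ V=5.3188 continue | (k=4,j=4): S=134.7597, K−S=0.0000, hold=0.8219 ⇒ V=0.8219 continue  boundary S*=49.6098
step 3: (k=3,j=0): S=41.9986, K−S=39.0714, hold=38.2986 ⇒ V=39.0714 exercise | (k=3,j=1): S=58.6003, K−S=22.4697, hold=23.7523 ⇒ V=23.7523 continue | (k=3,j=2): S=81.7643, K−S=0.0000, hold=10.7463 ⇒ V=10.7463 continue | (k=3,j=3): S=114.0848, K−S=0.0000, hold=3.1199 ⇒ V=3.1199 continue  boundary S*=41.9986
step 2: (k=2,j=0): S=49.6098, K−S=31.4602, hold=31.3313 ⇒ V=31.4602 exercise | (k=2,j=1): S=69.2200, K−S=11.8500, hold=17.2930 ⇒ V=17.2930 continue | (k=2,j=2): S=96.5819, K−S=0.0000, hold=6.9966 ⇒ V=6.9966 continue  boundary S*=49.6098
step 1: (k=1,j=0): S=58.6003, K−S=22.4697, hold=24.3578 ⇒ V=24.3578 continue | (k=1,j=1): S=81.7643, K−S=0.0000, hold=12.1974 ⇒ V=12.1974 continue  boundary S*=-
step 0: (k=0,j=0): S=69.2200, K−S=11.8500, hold=18.2929 ⇒ V=18.2929 continue  boundary S*=-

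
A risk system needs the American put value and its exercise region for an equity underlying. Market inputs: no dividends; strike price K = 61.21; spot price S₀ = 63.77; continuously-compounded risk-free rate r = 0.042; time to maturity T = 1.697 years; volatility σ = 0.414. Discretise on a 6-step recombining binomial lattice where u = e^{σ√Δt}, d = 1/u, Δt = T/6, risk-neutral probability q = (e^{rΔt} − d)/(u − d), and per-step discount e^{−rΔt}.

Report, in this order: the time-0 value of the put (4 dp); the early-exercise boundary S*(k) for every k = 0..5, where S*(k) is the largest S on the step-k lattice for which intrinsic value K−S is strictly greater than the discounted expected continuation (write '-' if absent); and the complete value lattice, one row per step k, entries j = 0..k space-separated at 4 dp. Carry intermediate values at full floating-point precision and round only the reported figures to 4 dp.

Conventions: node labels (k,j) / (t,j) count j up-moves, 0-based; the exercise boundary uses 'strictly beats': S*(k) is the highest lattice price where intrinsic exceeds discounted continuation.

price = 9.9666
boundary = - - - 32.9424 41.0559 32.9424
tree:
9.9666
14.6783 4.9502
20.8449 8.1543 1.4926
28.2676 13.0725 2.8612 0.0000
34.7777 20.1541 5.4847 0.0000 0.0000
40.0012 28.2676 10.5138 0.0000 0.0000 0.0000
44.1925 34.7777 20.1541 0.0000 0.0000 0.0000 0.0000

Δt=0.28283  u=1.24629  d=0.80238  q=0.47210  discount=0.98819
step 6 (expiry): payoffs max(K−S,0) = 44.1925 34.7777 20.1541 0.0000 0.0000 0.0000 0.0000
step 5: (k=5,j=0): S=21.2088, K−S=40.0012, hold=39.2784 ⇒ V=40.0012 exercise | (k=5,j=1): S=32.9424, K−S=28.2676, hold=27.5448 ⇒ V=28.2676 exercise | (k=5,j=2): S=51.1677, K−S=10.0423, hold=10.5138 ⇒ V=10.5138 continue | (k=5,j=3): S=79.4761, K−S=0.0000, hold=0.0000 ⇒ V=0.0000 continue | (k=5,j=4): S=123.4461, K−S=0.0000, hold=0.0000 ⇒ V=0.0000 continue | (k=5,j=5): S=191.7422, K−S=0.0000, hold=0.0000 ⇒ V=0.0000 continue  boundary S*=32.9424
step 4: (k=4,j=0): S=26.4323, K−S=34.7777, hold=34.0549 ⇒ V=34.7777 exercise | (k=4,j=1): S=41.0559, K−S=20.1541, hold=19.6512 ⇒ V=20.1541 exercise | (k=4,j=2): S=63.7700, K−S=0.0000, hold=5.4847 ⇒ V=5.4847 continue | (k=4,j=3): S=99.0506, K−S=0.0000, hold=0.0000 ⇒ V=0.0000 continue | (k=4,j=4): S=153.8500, K−S=0.0000, hold=0.0000 ⇒ V=0.0000 continue  boundary S*=41.0559
step 3: (k=3,j=0): S=32.9424, K−S=28.2676, hold=27.5448 ⇒ V=28.2676 exercise | (k=3,j=1): S=51.1677, K−S=10.0423, hold=13.0725 ⇒ V=13.0725 continue | (k=3,j=2): S=79.4761, K−S=0.0000, hold=2.8612 ⇒ V=2.8612 continue | (k=3,j=3): S=123.4461, K−S=0.0000, hold=0.0000 ⇒ V=0.0000 continue  boundary S*=32.9424
step 2: (k=2,j=0): S=41.0559, K−S=20.1541, hold=20.8449 ⇒ V=20.8449 continue | (k=2,j=1): S=63.7700, K−S=0.0000, hold=8.1543 ⇒ V=8.1543 continue | (k=2,j=2): S=99.0506, K−S=0.0000, hold=1.4926 ⇒ V=1.4926 continue  boundary S*=-
step 1: (k=1,j=0): S=51.1677, K−S=10.0423, hold=14.6783 ⇒ V=14.6783 continue | (k=1,j=1): S=79.4761, K−S=0.0000, hold=4.9502 ⇒ V=4.9502 continue  boundary S*=-
step 0: (k=0,j=0): S=63.7700, K−S=0.0000, hold=9.9666 ⇒ V=9.9666 continue  boundary S*=-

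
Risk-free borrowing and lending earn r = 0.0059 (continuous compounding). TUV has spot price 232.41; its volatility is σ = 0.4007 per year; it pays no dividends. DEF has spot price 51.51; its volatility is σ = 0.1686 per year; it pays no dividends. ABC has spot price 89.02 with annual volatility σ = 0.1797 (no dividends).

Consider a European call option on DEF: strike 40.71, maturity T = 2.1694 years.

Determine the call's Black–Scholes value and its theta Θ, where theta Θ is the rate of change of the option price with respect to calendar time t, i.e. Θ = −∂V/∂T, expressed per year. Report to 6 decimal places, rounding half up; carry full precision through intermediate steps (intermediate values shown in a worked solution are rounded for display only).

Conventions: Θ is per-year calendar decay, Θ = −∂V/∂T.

price = 12.256178
Θ = -0.817761

σ√T = 0.1686·√2.1694 = 0.248329
d₁ = (ln(S/K) + (r+σ²/2)T) / (σ√T) = (ln(51.51/40.71) + (0.0059+0.1686²/2)·2.1694) / 0.248329 = (0.235302 + 0.043633) / 0.248329 = 1.123249
d₂ = d₁ − σ√T = 1.123249 − 0.248329 = 0.874920
e^{−rT} = 0.987282
N(d₁) = 0.869334,  N(d₂) = 0.809191
Call price V = S·N(d₁) − K·e^{−rT}·N(d₂) = 44.779402 − 32.523224 = 12.256178
φ(d₁) = (1/√(2π))·e^{−d₁²/2} = 0.212294
Θ = −S·φ(d₁)·σ/(2√T) − r·K·e^{−rT}·N(d₂) = −0.625874 − 0.191887 = -0.817761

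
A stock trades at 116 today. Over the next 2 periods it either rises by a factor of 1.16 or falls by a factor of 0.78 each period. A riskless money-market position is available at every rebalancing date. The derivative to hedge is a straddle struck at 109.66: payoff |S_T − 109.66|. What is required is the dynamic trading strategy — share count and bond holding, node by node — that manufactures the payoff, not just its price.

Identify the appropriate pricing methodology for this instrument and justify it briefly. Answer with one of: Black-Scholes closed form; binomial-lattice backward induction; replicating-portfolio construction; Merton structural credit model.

Key observation: a price alone would not answer the question — the per-node share/bond construction on the spot-116, 1.16/0.78 tree is required, and only the replicating-portfolio method yields it.

framework: replicating-portfolio construction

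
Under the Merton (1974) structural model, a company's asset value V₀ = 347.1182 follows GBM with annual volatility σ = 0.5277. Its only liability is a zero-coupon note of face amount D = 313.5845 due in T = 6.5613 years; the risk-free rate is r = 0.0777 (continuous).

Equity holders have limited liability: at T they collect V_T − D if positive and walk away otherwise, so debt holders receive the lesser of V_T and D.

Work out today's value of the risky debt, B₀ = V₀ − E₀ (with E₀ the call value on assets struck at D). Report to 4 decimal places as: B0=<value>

B0=122.5085

Apply the equity-as-call identities (strike 313.5845, horizon 6.5613 years):
d₁ = [ln(V₀/D) + (r + σ²/2)T] / (σ√T)
   = [ln(347.1182/313.5845) + (0.0777 + 0.5·0.5277²)·6.5613] / (0.5277·√6.5613)
   = [0.101596 + 1.423367] / 1.351705 = 1.128177
d₂ = d₁ − σ√T = 1.128177 − 1.351705 = -0.223528
N(d₁) = 0.870377,  N(d₂) = 0.411562,  e^(−rT) = 0.600608
E₀ = V₀·N(d₁) − D·e^(−rT)·N(d₂)
   = 347.1182·0.870377 − 313.5845·0.600608·0.411562 = 224.609682
B₀ = V₀ − E₀ = 347.1182 − 224.609682 = 122.508518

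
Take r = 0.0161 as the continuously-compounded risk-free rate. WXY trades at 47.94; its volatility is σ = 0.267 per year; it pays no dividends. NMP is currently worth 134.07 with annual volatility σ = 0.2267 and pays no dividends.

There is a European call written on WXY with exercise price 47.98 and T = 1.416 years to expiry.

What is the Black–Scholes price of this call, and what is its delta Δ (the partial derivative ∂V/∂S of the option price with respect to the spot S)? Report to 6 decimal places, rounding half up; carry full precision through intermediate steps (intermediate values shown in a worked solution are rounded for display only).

price = 6.520179
Δ = 0.590172

σ√T = 0.267·√1.416 = 0.317719
d₁ = (ln(S/K) + (r+σ²/2)T) / (σ√T) = (ln(47.94/47.98) + (0.0161+0.267²/2)·1.416) / 0.317719 = (-0.000834 + 0.073270) / 0.317719 = 0.227988
d₂ = d₁ − σ√T = 0.227988 − 0.317719 = -0.089730
e^{−rT} = 0.977460
N(d₁) = 0.590172,  N(d₂) = 0.464251
Call price V = S·N(d₁) − K·e^{−rT}·N(d₂) = 28.292863 − 21.772683 = 6.520179
Δ = N(d₁) = 0.590172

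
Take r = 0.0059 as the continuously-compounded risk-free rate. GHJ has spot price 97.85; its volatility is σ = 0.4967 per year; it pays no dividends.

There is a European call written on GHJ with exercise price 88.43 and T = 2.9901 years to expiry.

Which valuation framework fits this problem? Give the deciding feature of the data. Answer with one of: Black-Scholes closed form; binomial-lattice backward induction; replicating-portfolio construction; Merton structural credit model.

Key observation: with GHJ following a GBM at constant σ and r, the European call struck at 88.43 prices in closed form — nothing here needs a stepwise model or a balance sheet.

framework: Black-Scholes closed form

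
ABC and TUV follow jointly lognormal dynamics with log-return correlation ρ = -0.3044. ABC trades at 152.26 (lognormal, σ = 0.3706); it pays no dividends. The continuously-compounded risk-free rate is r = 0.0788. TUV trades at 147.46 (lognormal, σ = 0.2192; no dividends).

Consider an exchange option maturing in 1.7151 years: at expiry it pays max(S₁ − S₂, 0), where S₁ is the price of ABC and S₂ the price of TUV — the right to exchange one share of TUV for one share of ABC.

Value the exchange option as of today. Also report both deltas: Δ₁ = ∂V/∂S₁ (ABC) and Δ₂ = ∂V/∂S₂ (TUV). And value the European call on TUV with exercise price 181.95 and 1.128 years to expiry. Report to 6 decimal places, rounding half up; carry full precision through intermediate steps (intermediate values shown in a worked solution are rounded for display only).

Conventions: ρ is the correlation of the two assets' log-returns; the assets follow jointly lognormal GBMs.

exchange price = 39.761943
Δ1 = 0.643489
Δ2 = -0.394790
price(TUV call K=181.95) = 6.957116

σ_eff = √(σ₁² + σ₂² − 2ρσ₁σ₂) = √(0.3706² + 0.2192² − 2·-0.3044·0.3706·0.2192) = 0.484612
d₁ = (ln(S₁/S₂) + (q₂ − q₁ + σ_eff²/2)T) / (σ_eff√T) = (ln(152.26/147.46) + (0.0 − 0.0 + 0.117425)·1.7151) / 0.634657 = 0.367801
d₂ = d₁ − σ_eff√T = 0.367801 − 0.634657 = -0.266856
N(d₁) = 0.643489,  N(d₂) = 0.394790
V = S₁·e^{−q₁T}·N(d₁) − S₂·e^{−q₂T}·N(d₂) = 97.977662 − 58.215719 = 39.761943
Δ₁ = e^{−q₁T}·N(d₁) = 0.643489;  Δ₂ = −e^{−q₂T}·N(d₂) = -0.394790
[vanilla: TUV call K=181.95]
σ√T = 0.2192·√1.128 = 0.232806
d₁ = (ln(S/K) + (r+σ²/2)T) / (σ√T) = (ln(147.46/181.95) + (0.0788+0.2192²/2)·1.128) / 0.232806 = (-0.210175 + 0.115986) / 0.232806 = -0.404581
d₂ = d₁ − σ√T = -0.404581 − 0.232806 = -0.637388
e^{−rT} = 0.914950
N(d₁) = 0.342893,  N(d₂) = 0.261936
price = S·N(d₁) − K·e^{−rT}·N(d₂) = 50.562955 − 43.605839 = 6.957116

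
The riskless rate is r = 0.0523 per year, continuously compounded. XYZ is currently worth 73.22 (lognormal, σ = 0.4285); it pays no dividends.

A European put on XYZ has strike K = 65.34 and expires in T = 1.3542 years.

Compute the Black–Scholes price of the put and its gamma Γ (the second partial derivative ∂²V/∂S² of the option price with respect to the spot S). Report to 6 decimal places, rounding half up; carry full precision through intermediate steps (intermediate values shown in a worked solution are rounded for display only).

σ√T = 0.4285·√1.3542 = 0.498646
d₁ = (ln(S/K) + (r+σ²/2)T) / (σ√T) = (ln(73.22/65.34) + (0.0523+0.4285²/2)·1.3542) / 0.498646 = (0.113864 + 0.195149) / 0.498646 = 0.619704
d₂ = d₁ − σ√T = 0.619704 − 0.498646 = 0.121058
e^{−rT} = 0.931625
N(−d₁) = 0.267726,  N(−d₂) = 0.451823
Put price V = K·e^{−rT}·N(−d₂) − S·N(−d₁) = 27.503523 − 19.602929 = 7.900594
φ(d₁) = (1/√(2π))·e^{−d₁²/2} = 0.329244
Γ = φ(d₁) / (S·σ·√T) = 0.009018

price = 7.900594
Γ = 0.009018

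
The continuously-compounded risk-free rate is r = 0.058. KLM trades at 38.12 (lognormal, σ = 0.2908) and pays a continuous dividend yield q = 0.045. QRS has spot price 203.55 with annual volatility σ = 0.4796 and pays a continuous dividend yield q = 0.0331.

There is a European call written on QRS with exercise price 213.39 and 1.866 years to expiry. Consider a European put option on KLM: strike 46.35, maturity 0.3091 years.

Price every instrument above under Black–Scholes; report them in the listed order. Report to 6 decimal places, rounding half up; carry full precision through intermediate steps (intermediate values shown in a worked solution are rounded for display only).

price(QRS call K=213.39) = 49.080771
price(KLM put K=46.35) = 8.319691

[QRS call K=213.39]
σ√T = 0.4796·√1.866 = 0.655141
d₁ = (ln(S/K) + (r−q+σ²/2)T) / (σ√T) = (ln(203.55/213.39) + (0.058−0.0331+0.4796²/2)·1.866) / 0.655141 = (-0.047210 + 0.261068) / 0.655141 = 0.326431
d₂ = d₁ − σ√T = 0.326431 − 0.655141 = -0.328710
e^{−rT} = 0.897423
e^{−qT} = 0.940104
N(d₁) = 0.627951,  N(d₂) = 0.371187
price = S·e^{−qT}·N(d₁) − K·e^{−rT}·N(d₂) = 120.163573 − 71.082802 = 49.080771
[KLM put K=46.35]
σ√T = 0.2908·√0.3091 = 0.161675
d₁ = (ln(S/K) + (r−q+σ²/2)T) / (σ√T) = (ln(38.12/46.35) + (0.058−0.045+0.2908²/2)·0.3091) / 0.161675 = (-0.195482 + 0.017088) / 0.161675 = -1.103411
d₂ = d₁ − σ√T = -1.103411 − 0.161675 = -1.265087
e^{−rT} = 0.982232
e^{−qT} = 0.986187
N(−d₁) = 0.865076,  N(−d₂) = 0.897080
price = K·e^{−rT}·N(−d₂) − S·e^{−qT}·N(−d₁) = 40.840863 − 32.521172 = 8.319691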